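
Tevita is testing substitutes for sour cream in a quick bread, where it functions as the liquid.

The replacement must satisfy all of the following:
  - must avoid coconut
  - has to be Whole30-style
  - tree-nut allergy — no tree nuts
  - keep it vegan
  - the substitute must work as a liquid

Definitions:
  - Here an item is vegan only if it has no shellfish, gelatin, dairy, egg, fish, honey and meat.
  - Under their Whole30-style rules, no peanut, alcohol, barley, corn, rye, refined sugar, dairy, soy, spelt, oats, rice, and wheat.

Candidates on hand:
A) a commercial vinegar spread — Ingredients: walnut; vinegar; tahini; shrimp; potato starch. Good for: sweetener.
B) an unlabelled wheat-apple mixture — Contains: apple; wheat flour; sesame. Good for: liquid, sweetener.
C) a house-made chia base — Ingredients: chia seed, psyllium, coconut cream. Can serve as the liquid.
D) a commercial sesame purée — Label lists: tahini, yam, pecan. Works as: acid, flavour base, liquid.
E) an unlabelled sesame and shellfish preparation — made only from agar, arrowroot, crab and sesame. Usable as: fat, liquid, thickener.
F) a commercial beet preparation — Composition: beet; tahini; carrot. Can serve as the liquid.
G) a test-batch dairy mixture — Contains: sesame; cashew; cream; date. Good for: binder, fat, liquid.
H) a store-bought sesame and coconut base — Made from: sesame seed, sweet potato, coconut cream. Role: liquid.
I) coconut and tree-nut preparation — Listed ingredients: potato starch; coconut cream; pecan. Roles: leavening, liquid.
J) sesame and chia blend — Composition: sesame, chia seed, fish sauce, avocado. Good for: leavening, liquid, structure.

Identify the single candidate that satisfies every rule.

A: not usable as a liquid; has shrimp, so not vegan (and 1 more) — reject
B: has wheat flour, so not Whole30-style — out
C: has coconut cream, so not coconut-free — no
D: has pecan, so not tree-nut-free — reject
E: has crab, so not vegan — reject
F: no tree nuts, Whole30-style — valid
G: has cream, so not vegan; has cream, so not Whole30-style (and 1 more) — out
H: has coconut cream, so not coconut-free — reject
I: has coconut cream, so not coconut-free; has pecan, so not tree-nut-free — reject
J: has fish sauce, so not vegan — no

F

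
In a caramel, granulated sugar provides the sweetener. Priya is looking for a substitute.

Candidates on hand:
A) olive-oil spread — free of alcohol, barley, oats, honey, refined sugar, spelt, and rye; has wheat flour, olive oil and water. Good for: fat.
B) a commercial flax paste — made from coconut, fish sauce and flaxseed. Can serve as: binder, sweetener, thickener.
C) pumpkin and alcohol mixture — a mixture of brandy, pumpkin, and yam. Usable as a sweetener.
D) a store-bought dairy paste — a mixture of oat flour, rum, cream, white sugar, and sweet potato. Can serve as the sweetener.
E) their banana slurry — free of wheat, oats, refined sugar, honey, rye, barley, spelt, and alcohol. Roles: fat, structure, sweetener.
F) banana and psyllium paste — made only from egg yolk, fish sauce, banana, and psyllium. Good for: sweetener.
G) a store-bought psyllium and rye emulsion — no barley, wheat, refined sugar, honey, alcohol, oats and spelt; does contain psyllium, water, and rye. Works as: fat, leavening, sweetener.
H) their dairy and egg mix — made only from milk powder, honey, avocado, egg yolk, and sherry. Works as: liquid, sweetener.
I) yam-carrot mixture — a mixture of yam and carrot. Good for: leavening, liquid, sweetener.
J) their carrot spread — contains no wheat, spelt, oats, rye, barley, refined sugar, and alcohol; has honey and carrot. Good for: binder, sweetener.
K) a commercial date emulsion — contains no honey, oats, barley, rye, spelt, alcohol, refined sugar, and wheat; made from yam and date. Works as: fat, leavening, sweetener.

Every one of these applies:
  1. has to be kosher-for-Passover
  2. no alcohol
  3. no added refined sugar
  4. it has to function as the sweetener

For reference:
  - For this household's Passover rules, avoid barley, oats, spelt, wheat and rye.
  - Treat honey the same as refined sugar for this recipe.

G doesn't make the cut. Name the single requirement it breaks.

kosher-for-Passover

usable as a sweetener: satisfied
kosher-for-Passover: has rye — fails
alcohol-free: satisfied
no-added-sugar: satisfied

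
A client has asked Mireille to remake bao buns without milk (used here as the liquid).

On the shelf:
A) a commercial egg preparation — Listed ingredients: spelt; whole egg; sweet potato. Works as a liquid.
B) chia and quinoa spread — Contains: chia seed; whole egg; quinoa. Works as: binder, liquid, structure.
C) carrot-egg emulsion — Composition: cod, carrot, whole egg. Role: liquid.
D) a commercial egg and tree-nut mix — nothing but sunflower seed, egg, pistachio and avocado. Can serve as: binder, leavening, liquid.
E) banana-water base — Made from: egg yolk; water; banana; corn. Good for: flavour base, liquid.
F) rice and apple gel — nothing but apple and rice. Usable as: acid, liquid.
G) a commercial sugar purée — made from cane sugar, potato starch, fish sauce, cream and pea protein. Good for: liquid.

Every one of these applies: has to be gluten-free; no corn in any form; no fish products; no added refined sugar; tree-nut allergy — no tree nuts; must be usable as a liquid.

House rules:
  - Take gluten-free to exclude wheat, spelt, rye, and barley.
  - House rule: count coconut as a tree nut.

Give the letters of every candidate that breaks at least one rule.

A: has spelt, so not gluten-free — reject
B: every rule checks out — OK
C: has cod, so not fish-free — no
D: has pistachio, so not tree-nut-free — no
E: has corn, so not corn-free — reject
F: works as a liquid, no fish, tree-nut-free — valid
G: has fish sauce, so not fish-free; has cane sugar, so not no-added-sugar — out

A, C, D, E, G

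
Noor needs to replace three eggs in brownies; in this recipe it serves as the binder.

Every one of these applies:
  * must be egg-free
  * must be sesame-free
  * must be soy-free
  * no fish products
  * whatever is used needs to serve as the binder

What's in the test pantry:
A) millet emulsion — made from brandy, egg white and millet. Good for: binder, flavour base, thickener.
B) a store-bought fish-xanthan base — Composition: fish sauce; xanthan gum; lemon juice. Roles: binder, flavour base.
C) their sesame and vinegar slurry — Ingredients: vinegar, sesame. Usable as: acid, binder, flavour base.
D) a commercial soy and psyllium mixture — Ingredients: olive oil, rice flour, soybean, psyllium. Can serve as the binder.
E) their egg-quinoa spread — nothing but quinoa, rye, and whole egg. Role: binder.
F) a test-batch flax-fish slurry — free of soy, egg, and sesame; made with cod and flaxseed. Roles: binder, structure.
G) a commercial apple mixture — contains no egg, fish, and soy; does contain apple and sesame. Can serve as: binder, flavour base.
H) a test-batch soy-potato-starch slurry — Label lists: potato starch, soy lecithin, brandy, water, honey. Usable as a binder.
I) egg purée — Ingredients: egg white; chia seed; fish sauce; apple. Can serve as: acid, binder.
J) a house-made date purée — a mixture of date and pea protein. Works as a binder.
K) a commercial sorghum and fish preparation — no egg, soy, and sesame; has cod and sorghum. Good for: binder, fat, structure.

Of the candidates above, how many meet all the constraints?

1

A: has egg white, so not egg-free — no
B: has fish sauce, so not fish-free — reject
C: has sesame, so not sesame-free — out
D: has soybean, so not soy-free — out
E: has whole egg, so not egg-free — no
F: has cod, so not fish-free — reject
G: has sesame, so not sesame-free — no
H: has soy lecithin, so not soy-free — out
I: has egg white, so not egg-free; has fish sauce, so not fish-free — out
J: only pea protein and date; none excluded — OK
K: has cod, so not fish-free — reject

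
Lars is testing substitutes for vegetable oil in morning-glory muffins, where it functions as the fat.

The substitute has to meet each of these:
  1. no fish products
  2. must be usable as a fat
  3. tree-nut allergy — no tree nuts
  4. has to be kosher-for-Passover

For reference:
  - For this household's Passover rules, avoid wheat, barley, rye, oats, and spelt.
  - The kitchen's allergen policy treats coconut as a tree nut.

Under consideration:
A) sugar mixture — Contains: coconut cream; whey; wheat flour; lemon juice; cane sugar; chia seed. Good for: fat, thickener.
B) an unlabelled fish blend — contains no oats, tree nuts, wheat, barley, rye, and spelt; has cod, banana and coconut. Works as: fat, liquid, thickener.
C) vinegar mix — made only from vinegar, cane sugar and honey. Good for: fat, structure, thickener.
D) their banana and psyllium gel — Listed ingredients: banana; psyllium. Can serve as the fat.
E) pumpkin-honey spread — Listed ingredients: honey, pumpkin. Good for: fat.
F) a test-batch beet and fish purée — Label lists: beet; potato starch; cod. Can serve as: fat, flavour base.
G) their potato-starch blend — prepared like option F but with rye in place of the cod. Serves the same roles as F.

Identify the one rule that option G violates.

kosher-for-Passover

usable as a fat: satisfied
kosher-for-Passover: has rye — fails
tree-nut-free: satisfied
fish-free: satisfied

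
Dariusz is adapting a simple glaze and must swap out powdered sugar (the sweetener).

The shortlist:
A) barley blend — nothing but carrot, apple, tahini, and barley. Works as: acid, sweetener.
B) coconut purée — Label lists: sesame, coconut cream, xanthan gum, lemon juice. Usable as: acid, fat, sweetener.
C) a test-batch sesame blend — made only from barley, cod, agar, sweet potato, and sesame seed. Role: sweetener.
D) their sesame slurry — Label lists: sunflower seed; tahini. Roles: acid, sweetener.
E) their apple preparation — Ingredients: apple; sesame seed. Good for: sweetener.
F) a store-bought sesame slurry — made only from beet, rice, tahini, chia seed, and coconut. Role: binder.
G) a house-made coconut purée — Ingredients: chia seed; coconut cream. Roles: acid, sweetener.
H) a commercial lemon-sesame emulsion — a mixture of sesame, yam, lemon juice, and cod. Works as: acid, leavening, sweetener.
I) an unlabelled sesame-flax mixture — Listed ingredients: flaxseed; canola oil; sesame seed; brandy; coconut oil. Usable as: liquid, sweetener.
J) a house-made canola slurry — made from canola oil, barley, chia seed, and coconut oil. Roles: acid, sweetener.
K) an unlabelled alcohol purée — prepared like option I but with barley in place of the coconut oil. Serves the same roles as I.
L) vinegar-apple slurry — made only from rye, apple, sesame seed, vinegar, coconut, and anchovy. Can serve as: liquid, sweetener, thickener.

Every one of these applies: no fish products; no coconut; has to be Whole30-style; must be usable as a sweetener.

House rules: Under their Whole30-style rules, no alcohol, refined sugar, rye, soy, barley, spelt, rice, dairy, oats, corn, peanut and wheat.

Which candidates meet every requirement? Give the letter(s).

A: has barley, so not Whole30-style — out
B: has coconut cream, so not coconut-free — reject
C: has barley, so not Whole30-style; has cod, so not fish-free — out
D: all constraints satisfied — keep
E: works as a sweetener, no fish, Whole30-style — valid
F: not usable as a sweetener; has rice, so not Whole30-style (and 1 more) — reject
G: has coconut cream, so not coconut-free — out
H: has cod, so not fish-free — reject
I: has brandy, so not Whole30-style; has coconut oil, so not coconut-free — no
J: has barley, so not Whole30-style; has coconut oil, so not coconut-free — reject
K: has brandy, so not Whole30-style — no
L: has rye, so not Whole30-style; has coconut, so not coconut-free (and 1 more) — out

D, E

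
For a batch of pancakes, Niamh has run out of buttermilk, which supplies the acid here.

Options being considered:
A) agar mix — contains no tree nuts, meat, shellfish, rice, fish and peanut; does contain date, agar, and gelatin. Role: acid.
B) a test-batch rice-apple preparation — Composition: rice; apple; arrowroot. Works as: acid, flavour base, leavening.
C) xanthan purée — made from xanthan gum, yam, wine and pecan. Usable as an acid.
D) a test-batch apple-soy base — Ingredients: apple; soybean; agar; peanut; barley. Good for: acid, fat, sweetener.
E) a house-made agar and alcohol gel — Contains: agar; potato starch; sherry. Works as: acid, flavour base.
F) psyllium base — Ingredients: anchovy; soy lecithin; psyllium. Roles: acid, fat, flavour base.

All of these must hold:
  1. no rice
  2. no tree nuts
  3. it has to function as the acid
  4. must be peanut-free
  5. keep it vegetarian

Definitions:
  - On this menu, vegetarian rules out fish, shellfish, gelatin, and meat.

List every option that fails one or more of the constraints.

A, B, C, D, F

A: has gelatin, so not vegetarian — out
B: has rice, so not rice-free — out
C: has pecan, so not tree-nut-free — reject
D: has peanut, so not peanut-free — reject
E: only sherry, potato starch and agar; none excluded — valid
F: has anchovy, so not vegetarian — reject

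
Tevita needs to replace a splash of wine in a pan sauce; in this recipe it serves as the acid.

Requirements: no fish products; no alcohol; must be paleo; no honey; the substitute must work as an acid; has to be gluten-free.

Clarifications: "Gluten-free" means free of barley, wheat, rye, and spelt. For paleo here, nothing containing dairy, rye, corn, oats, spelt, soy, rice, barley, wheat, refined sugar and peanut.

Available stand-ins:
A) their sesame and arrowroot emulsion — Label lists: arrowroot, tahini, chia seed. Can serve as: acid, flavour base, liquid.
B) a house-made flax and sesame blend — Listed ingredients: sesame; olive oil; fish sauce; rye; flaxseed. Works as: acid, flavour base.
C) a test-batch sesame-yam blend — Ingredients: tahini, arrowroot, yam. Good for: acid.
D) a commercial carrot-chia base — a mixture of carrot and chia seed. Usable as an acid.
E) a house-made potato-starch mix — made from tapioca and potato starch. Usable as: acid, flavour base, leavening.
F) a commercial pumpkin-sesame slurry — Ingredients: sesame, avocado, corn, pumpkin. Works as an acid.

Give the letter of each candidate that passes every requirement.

A: works as an acid, paleo, no fish — OK
B: has rye, so not gluten-free; has rye, so not paleo (and 1 more) — reject
C: works as an acid, paleo, no alcohol — OK
D: works as an acid, no honey, gluten-free — keep
E: all constraints satisfied — valid
F: has corn, so not paleo — reject

A, C, D, E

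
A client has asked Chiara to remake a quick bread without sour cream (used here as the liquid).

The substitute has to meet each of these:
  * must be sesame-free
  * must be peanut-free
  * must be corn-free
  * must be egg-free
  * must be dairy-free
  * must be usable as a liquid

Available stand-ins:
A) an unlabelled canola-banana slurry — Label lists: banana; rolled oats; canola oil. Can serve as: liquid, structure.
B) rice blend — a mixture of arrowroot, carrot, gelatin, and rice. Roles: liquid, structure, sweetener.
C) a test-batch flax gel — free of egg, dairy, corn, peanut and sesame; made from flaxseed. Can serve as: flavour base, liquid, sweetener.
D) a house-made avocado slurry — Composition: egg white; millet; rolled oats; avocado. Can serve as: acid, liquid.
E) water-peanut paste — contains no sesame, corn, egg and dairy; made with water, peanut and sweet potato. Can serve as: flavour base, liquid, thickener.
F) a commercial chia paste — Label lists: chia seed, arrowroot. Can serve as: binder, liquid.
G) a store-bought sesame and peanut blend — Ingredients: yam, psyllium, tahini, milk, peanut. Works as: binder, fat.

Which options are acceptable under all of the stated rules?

A, B, C, F

A: only rolled oats, banana and canola oil; none excluded — OK
B: gelatin and rice etc. — none of it excluded — valid
C: all constraints satisfied — valid
D: has egg white, so not egg-free — out
E: has peanut, so not peanut-free — out
F: only arrowroot and chia seed; none excluded — valid
G: not usable as a liquid; has peanut, so not peanut-free (and 2 more) — reject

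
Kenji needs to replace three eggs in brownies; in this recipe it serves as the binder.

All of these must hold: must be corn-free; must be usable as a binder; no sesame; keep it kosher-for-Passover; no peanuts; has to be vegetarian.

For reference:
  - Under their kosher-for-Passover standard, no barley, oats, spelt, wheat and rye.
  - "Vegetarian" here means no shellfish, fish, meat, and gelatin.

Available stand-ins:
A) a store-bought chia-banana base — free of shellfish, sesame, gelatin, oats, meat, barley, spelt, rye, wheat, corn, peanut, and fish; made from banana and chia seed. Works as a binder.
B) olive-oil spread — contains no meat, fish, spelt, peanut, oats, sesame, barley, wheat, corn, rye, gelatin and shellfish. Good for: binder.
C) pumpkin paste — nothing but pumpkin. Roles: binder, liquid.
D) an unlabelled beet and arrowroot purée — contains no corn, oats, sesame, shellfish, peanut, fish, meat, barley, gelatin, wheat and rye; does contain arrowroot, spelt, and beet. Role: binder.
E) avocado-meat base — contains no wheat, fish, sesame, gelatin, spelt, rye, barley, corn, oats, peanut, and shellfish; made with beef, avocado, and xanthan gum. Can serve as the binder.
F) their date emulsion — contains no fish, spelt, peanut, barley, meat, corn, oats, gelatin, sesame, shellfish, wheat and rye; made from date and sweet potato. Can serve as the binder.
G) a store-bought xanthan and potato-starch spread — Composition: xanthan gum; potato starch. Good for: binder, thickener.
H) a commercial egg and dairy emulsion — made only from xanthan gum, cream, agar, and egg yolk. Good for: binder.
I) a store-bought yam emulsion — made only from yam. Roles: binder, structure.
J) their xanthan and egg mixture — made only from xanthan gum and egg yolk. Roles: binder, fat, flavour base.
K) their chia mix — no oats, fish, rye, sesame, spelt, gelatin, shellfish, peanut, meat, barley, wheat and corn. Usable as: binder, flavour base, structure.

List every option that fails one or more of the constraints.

D, E

A: works as a binder, no peanut, vegetarian — keep
B: no corn, no sesame — keep
C: only pumpkin; none excluded — valid
D: has spelt, so not kosher-for-Passover — reject
E: has beef, so not vegetarian — no
F: all constraints satisfied — valid
G: all constraints satisfied — valid
H: no corn, no peanut — OK
I: only yam; none excluded — keep
J: works as a binder, kosher-for-Passover, no sesame — valid
K: works as a binder, no peanut, kosher-for-Passover — keep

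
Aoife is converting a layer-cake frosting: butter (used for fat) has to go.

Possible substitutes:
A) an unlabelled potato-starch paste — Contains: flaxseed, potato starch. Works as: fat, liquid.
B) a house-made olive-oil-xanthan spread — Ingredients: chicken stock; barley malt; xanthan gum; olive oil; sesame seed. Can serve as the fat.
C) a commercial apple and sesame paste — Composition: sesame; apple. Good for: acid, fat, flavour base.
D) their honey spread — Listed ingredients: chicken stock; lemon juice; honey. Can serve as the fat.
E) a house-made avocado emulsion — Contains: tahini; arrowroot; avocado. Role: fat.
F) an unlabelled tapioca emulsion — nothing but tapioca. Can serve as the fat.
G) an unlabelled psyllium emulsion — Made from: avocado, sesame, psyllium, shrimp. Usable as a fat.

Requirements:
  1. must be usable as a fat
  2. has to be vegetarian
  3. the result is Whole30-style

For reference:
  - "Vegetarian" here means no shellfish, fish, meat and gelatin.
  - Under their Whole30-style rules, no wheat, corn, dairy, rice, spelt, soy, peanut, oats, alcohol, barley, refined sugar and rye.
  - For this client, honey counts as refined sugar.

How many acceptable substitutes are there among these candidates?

4

A: only flaxseed and potato starch; none excluded — keep
B: has chicken stock, so not vegetarian; has barley malt, so not Whole30-style — no
C: only sesame and apple; none excluded — keep
D: has chicken stock, so not vegetarian; has honey, so not Whole30-style — out
E: nothing on the exclusion list — valid
F: every rule checks out — OK
G: has shrimp, so not vegetarian — out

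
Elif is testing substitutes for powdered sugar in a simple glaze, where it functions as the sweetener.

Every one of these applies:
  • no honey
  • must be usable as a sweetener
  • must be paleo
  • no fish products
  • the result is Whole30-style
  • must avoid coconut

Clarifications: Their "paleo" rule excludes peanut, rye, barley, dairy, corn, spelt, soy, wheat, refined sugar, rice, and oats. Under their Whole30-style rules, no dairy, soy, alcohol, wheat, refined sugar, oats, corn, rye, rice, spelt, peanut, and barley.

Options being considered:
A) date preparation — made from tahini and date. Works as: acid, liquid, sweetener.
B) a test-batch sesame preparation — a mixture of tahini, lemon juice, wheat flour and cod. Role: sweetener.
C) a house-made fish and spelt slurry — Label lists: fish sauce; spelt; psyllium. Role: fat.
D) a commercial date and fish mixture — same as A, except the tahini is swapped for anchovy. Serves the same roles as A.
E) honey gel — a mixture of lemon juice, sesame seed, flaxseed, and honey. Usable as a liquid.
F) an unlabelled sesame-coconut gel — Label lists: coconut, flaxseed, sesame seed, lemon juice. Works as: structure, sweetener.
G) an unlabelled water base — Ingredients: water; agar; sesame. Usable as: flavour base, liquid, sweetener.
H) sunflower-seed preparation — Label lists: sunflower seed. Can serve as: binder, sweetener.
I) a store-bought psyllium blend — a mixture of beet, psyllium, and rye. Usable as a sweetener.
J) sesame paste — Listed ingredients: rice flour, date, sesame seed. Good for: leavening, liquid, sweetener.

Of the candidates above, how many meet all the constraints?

3

A: works as a sweetener, no honey, Whole30-style — valid
B: has wheat flour, so not paleo; has wheat flour, so not Whole30-style (and 1 more) — reject
C: not usable as a sweetener; has spelt, so not paleo (and 2 more) — out
D: has anchovy, so not fish-free — no
E: not usable as a sweetener; has honey, so not honey-free — no
F: has coconut, so not coconut-free — reject
G: only sesame, water, and agar; none excluded — OK
H: only sunflower seed; none excluded — keep
I: has rye, so not paleo; has rye, so not Whole30-style — out
J: has rice flour, so not paleo; has rice flour, so not Whole30-style — reject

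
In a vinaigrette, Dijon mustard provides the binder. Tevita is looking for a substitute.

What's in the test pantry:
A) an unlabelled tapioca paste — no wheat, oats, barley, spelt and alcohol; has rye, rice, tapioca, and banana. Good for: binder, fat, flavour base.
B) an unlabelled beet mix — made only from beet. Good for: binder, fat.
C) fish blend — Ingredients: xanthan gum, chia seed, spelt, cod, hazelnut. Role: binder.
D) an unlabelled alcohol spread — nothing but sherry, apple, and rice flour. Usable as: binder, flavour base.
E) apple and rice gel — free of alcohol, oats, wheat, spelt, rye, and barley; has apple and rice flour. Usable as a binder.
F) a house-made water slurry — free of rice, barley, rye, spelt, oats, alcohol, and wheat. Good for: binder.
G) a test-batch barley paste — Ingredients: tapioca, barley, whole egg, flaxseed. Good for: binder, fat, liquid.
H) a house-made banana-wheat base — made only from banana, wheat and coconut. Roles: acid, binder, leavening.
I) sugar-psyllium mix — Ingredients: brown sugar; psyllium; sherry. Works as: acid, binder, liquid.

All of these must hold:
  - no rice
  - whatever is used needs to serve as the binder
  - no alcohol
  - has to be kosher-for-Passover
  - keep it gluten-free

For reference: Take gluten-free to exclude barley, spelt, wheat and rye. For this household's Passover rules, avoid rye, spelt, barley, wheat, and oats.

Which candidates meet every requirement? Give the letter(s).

A: has rye, so not gluten-free; has rye, so not kosher-for-Passover (and 1 more) — no
B: kosher-for-Passover, gluten-free — valid
C: has spelt, so not gluten-free; has spelt, so not kosher-for-Passover — reject
D: has sherry, so not alcohol-free; has rice flour, so not rice-free — reject
E: has rice flour, so not rice-free — no
F: nothing on the exclusion list — keep
G: has barley, so not gluten-free; has barley, so not kosher-for-Passover — no
H: has wheat, so not gluten-free; has wheat, so not kosher-for-Passover — out
I: has sherry, so not alcohol-free — out

B, F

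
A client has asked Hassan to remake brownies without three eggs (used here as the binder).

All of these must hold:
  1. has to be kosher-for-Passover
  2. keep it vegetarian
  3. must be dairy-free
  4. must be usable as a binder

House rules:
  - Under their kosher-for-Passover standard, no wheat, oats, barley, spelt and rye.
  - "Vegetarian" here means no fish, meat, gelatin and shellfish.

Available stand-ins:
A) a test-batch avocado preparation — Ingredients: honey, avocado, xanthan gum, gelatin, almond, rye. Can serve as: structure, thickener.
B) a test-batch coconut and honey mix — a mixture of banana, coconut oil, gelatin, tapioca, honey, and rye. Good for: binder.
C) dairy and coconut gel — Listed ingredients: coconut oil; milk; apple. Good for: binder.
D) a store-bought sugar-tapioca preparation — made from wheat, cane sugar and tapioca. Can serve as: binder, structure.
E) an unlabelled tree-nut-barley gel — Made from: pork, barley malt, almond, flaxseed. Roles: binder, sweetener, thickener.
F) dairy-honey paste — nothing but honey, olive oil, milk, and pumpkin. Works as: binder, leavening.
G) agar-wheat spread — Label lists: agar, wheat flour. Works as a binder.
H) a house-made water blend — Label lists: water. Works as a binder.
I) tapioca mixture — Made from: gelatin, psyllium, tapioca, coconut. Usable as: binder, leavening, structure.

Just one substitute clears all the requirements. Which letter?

H

A: not usable as a binder; has rye, so not kosher-for-Passover (and 1 more) — no
B: has rye, so not kosher-for-Passover; has gelatin, so not vegetarian — out
C: has milk, so not dairy-free — out
D: has wheat, so not kosher-for-Passover — reject
E: has barley malt, so not kosher-for-Passover; has pork, so not vegetarian — reject
F: has milk, so not dairy-free — no
G: has wheat flour, so not kosher-for-Passover — reject
H: works as a binder, no dairy, kosher-for-Passover — valid
I: has gelatin, so not vegetarian — out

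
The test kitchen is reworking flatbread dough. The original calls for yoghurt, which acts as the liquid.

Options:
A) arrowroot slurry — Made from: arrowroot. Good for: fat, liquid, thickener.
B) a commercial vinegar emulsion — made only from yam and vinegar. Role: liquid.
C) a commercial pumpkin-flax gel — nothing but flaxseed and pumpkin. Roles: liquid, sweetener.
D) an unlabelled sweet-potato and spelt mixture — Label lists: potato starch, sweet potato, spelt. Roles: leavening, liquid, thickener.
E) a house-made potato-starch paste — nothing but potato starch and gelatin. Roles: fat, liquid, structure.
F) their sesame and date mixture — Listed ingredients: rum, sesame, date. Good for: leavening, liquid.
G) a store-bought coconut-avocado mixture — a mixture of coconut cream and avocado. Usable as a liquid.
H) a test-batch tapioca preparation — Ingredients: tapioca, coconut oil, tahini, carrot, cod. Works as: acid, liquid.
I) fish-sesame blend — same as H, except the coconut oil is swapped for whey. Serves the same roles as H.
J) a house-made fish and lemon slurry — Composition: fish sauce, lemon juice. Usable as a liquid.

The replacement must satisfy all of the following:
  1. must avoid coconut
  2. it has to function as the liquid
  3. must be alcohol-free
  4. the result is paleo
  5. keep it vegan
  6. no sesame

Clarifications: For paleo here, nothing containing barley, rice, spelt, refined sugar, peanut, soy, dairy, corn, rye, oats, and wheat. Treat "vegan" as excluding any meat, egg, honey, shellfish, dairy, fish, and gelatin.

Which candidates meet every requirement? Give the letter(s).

A, B, C

A: works as a liquid, no alcohol, no sesame — keep
B: nothing on the exclusion list — OK
C: only flaxseed and pumpkin; none excluded — keep
D: has spelt, so not paleo — out
E: has gelatin, so not vegan — reject
F: has rum, so not alcohol-free; has sesame, so not sesame-free — no
G: has coconut cream, so not coconut-free — no
H: has cod, so not vegan; has coconut oil, so not coconut-free (and 1 more) — no
I: has whey, so not paleo; has whey, so not vegan (and 1 more) — no
J: has fish sauce, so not vegan — no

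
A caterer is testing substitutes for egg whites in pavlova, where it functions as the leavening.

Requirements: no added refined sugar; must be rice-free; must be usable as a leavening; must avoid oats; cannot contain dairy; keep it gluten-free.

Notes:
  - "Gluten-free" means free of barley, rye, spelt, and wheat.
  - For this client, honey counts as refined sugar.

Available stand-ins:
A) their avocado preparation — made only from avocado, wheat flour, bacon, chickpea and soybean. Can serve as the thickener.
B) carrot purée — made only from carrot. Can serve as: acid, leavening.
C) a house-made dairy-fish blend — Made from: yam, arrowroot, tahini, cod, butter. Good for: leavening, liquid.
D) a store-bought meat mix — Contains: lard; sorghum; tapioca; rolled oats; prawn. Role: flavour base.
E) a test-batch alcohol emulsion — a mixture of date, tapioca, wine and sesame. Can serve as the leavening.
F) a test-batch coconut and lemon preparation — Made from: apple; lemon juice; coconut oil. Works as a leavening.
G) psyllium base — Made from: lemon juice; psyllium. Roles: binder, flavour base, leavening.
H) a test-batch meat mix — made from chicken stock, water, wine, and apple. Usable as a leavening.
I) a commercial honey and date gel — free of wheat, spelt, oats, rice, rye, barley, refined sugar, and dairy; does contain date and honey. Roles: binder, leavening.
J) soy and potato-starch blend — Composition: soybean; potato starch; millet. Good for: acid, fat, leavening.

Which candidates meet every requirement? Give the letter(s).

B, E, F, G, H, J

A: not usable as a leavening; has wheat flour, so not gluten-free — reject
B: only carrot; none excluded — valid
C: has butter, so not dairy-free — out
D: not usable as a leavening; has rolled oats, so not oat-free — no
E: nothing on the exclusion list — OK
F: no oats, no-added-sugar — OK
G: nothing on the exclusion list — keep
H: no-added-sugar, no dairy — OK
I: has honey, so not no-added-sugar — no
J: works as a leavening, no oats, no dairy — valid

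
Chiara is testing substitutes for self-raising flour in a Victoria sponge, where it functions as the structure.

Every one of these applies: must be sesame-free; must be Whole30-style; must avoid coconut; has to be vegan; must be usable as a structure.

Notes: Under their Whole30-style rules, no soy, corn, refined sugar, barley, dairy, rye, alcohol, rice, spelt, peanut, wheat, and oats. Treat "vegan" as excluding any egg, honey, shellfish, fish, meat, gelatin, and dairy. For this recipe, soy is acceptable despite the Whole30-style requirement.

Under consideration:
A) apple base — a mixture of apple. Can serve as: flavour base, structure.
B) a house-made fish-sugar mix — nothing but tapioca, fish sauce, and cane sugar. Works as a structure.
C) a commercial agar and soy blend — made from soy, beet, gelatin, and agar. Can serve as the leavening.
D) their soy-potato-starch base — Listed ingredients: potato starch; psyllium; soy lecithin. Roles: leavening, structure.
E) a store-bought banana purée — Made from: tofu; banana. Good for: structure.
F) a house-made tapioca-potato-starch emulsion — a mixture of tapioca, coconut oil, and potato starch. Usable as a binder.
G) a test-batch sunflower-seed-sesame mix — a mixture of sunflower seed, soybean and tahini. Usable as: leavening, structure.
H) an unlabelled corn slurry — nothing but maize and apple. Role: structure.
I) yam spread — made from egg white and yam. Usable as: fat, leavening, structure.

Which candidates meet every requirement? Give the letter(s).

A, D, E

A: works as a structure, no sesame, Whole30-style — OK
B: has cane sugar, so not Whole30-style; has fish sauce, so not vegan — out
C: not usable as a structure; has gelatin, so not vegan — out
D: soy is permitted under the Whole30-style carve-out; nothing else excluded — valid
E: soy is permitted under the Whole30-style carve-out; nothing else excluded — keep
F: not usable as a structure; has coconut oil, so not coconut-free — no
G: has tahini, so not sesame-free — out
H: has maize, so not Whole30-style — out
I: has egg white, so not vegan — out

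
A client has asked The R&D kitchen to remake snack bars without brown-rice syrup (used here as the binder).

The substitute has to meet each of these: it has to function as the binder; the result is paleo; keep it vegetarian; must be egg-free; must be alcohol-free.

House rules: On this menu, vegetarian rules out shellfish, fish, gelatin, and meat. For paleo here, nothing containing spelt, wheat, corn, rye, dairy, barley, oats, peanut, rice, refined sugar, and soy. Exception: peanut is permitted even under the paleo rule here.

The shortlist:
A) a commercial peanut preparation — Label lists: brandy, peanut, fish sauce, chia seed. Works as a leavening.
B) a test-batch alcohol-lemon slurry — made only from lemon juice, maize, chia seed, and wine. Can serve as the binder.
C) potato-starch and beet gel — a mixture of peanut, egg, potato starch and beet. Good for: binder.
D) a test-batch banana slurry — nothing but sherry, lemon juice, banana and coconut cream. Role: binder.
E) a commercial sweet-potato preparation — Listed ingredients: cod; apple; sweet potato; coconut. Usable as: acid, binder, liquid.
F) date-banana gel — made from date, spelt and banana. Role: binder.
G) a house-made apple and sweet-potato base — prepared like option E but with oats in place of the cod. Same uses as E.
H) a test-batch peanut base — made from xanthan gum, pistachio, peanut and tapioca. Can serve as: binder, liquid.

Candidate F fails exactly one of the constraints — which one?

paleo

usable as a binder: satisfied
vegetarian: satisfied
paleo: has spelt — fails
egg-free: satisfied
alcohol-free: satisfied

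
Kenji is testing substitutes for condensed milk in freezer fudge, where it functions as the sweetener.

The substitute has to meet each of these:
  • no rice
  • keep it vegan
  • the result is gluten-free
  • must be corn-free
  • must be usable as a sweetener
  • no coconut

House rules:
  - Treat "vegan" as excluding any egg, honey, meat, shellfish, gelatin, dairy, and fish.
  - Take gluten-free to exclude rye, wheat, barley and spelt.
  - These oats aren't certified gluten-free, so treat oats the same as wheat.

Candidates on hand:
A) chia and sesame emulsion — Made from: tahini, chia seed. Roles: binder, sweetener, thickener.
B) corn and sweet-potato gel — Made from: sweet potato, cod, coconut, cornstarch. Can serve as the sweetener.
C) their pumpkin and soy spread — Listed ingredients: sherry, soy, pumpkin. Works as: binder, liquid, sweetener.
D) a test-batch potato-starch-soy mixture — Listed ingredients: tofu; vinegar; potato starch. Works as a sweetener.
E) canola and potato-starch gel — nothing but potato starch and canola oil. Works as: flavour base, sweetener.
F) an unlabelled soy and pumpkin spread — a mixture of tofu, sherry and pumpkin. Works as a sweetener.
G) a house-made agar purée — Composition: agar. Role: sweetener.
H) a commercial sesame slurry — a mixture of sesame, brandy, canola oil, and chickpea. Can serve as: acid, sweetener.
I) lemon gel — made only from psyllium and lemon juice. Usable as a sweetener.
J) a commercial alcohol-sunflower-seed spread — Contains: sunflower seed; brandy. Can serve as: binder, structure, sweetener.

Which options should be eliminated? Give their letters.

A: all constraints satisfied — keep
B: has cod, so not vegan; has coconut, so not coconut-free (and 1 more) — reject
C: only sherry, soy, and pumpkin; none excluded — valid
D: only tofu, potato starch and vinegar; none excluded — OK
E: nothing on the exclusion list — valid
F: only sherry, tofu and pumpkin; none excluded — OK
G: no corn, gluten-free — keep
H: brandy and sesame etc. — none of it excluded — keep
I: all constraints satisfied — OK
J: every rule checks out — OK

B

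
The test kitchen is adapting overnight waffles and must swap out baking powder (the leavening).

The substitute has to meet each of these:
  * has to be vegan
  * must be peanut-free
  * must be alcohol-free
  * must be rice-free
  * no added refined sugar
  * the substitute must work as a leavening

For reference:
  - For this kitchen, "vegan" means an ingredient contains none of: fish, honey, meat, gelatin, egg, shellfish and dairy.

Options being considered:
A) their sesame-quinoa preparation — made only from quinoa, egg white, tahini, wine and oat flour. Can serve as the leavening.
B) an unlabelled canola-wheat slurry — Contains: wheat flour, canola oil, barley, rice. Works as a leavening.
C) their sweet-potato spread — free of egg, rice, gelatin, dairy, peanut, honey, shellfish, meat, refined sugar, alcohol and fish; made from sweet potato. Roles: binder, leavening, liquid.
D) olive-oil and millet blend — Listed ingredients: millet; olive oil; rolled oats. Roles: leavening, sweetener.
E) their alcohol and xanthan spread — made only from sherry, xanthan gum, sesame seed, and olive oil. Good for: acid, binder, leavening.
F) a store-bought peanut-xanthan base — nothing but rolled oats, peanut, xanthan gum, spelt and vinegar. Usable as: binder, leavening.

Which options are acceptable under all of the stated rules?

A: has egg white, so not vegan; has wine, so not alcohol-free — no
B: has rice, so not rice-free — reject
C: nothing on the exclusion list — OK
D: nothing on the exclusion list — keep
E: has sherry, so not alcohol-free — out
F: has peanut, so not peanut-free — no

C, D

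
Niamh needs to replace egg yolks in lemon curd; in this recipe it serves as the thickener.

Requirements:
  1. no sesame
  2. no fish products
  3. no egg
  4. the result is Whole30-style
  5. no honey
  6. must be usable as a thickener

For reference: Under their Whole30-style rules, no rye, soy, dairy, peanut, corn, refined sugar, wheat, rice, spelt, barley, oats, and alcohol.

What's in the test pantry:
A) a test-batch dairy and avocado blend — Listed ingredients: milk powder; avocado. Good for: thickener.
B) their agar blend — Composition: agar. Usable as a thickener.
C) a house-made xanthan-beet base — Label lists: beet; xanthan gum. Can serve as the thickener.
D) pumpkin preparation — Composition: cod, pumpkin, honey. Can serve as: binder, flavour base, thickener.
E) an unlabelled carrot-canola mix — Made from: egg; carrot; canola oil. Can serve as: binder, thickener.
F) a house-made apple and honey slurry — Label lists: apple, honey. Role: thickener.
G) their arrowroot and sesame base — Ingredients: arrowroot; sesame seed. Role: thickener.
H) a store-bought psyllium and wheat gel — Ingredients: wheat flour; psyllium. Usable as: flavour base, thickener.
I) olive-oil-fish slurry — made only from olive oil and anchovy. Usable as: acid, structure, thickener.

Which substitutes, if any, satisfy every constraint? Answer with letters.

B, C

A: has milk powder, so not Whole30-style — reject
B: Whole30-style, no sesame — keep
C: only beet and xanthan gum; none excluded — OK
D: has cod, so not fish-free; has honey, so not honey-free — out
E: has egg, so not egg-free — reject
F: has honey, so not honey-free — no
G: has sesame seed, so not sesame-free — no
H: has wheat flour, so not Whole30-style — out
I: has anchovy, so not fish-free — reject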